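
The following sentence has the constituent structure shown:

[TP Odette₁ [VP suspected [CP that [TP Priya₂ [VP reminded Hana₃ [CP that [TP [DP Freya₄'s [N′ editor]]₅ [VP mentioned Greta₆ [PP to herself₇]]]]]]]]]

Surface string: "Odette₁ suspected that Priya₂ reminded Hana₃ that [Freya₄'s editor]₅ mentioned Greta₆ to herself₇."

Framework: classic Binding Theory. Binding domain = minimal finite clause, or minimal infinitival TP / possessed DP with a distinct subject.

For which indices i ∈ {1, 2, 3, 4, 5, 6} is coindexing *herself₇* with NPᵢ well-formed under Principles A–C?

*herself* is an anaphor, so Principle A applies: it must be bound in its binding domain.
Binding domain of *herself₇*: the embedded TP, whose subject is [Freya₄'s editor]₅.
*Odette₁* c-commands the anaphor but is outside its binding domain → cannot satisfy Principle A.
*Priya₂* c-commands the anaphor but is outside its binding domain → cannot satisfy Principle A.
*Hana₃* c-commands the anaphor but is outside its binding domain → cannot satisfy Principle A.
*Freya₄* does not c-command the anaphor → cannot bind it.
*[Freya₄'s editor]₅* c-commands the anaphor within its binding domain → licit binder.
*Greta₆* c-commands the anaphor within its binding domain → licit binder.

{5, 6}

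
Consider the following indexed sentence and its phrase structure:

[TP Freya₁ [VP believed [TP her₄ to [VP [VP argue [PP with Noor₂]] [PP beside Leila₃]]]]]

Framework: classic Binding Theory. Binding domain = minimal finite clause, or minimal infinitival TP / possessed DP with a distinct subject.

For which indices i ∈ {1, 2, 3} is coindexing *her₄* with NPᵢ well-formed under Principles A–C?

*her* is a pronoun, so Principle B applies: it must be free in its binding domain.
Binding domain of *her₄*: the matrix TP, whose subject is Freya₁.
*Freya₁* c-commands the pronoun within its binding domain → coindexation would violate Principle B.
*Noor₂*: the pronoun c-commands this R-expression → coindexation would violate Principle C on *Noor₂*.
*Leila₃*: the pronoun c-commands this R-expression → coindexation would violate Principle C on *Leila₃*.

none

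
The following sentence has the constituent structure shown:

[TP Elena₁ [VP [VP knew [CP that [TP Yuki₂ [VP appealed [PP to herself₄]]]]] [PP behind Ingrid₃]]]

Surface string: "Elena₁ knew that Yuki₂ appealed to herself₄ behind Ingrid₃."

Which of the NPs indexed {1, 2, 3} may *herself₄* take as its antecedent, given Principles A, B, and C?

*herself* is an anaphor, so Principle A applies: it must be bound in its binding domain.
Binding domain of *herself₄*: the embedded TP, whose subject is Yuki₂.
*Elena₁* c-commands the anaphor but is outside its binding domain → cannot satisfy Principle A.
*Yuki₂* c-commands the anaphor within its binding domain → licit binder.
*Ingrid₃* does not c-command the anaphor → cannot bind it.

{2}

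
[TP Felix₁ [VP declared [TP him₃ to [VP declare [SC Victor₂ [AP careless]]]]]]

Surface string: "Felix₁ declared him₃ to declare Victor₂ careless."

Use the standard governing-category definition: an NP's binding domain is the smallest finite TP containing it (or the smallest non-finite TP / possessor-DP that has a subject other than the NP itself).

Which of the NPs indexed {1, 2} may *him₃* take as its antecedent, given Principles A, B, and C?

*him* is a pronoun, so Principle B applies: it must be free in its binding domain.
Binding domain of *him₃*: the matrix TP, whose subject is Felix₁.
*Felix₁* c-commands the pronoun within its binding domain → coindexation would violate Principle B.
*Victor₂*: the pronoun c-commands this R-expression → coindexation would violate Principle C on *Victor₂*.

none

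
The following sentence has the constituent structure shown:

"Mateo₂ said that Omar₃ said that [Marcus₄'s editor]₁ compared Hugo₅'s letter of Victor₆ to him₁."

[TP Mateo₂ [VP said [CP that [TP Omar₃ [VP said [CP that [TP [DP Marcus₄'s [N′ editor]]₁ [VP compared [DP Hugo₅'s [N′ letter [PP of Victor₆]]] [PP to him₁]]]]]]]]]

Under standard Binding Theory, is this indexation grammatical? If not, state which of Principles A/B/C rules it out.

Principle B

The two coindexed NPs are *[Marcus₄'s editor]₁* and *him₁*.
*him₁* is a pronoun. Its binding domain is the embedded TP, whose subject is [Marcus₄'s editor]₁.
*[Marcus₄'s editor]₁* c-commands it within that domain and carries the same index.
The pronoun is locally bound → Principle B violation.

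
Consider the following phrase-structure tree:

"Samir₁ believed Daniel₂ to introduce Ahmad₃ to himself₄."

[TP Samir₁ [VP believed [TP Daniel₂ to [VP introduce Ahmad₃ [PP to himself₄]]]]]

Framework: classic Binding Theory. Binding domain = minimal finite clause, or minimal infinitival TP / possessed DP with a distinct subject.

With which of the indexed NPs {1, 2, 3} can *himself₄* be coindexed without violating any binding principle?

*himself* is an anaphor, so Principle A applies: it must be bound in its binding domain.
Binding domain of *himself₄*: the embedded TP, whose subject is Daniel₂.
*Samir₁* c-commands the anaphor but is outside its binding domain → cannot satisfy Principle A.
*Daniel₂* c-commands the anaphor within its binding domain → licit binder.
*Ahmad₃* c-commands the anaphor within its binding domain → licit binder.

{2, 3}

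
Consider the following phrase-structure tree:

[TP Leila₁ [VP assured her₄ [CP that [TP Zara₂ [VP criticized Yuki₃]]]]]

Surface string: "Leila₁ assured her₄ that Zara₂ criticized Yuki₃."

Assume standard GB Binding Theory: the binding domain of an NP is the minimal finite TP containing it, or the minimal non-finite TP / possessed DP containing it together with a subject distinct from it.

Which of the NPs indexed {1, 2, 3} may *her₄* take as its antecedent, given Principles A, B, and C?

*her* is a pronoun, so Principle B applies: it must be free in its binding domain.
Binding domain of *her₄*: the matrix TP, whose subject is Leila₁.
*Leila₁* c-commands the pronoun within its binding domain → coindexation would violate Principle B.
*Zara₂*: the pronoun c-commands this R-expression → coindexation would violate Principle C on *Zara₂*.
*Yuki₃*: the pronoun c-commands this R-expression → coindexation would violate Principle C on *Yuki₃*.

none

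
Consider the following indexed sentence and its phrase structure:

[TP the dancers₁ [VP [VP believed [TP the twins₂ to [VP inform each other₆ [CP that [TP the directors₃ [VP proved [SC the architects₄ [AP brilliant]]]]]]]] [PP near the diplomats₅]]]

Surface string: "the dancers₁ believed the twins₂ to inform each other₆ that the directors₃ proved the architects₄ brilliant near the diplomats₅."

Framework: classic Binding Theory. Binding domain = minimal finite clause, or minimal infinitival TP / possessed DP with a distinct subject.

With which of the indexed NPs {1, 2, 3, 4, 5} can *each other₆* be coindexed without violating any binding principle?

{2}

*each other* is an anaphor, so Principle A applies: it must be bound in its binding domain.
Binding domain of *each other₆*: the embedded TP, whose subject is the twins₂.
*the dancers₁* c-commands the anaphor but is outside its binding domain → cannot satisfy Principle A.
*the twins₂* c-commands the anaphor within its binding domain → licit binder.
*the directors₃* does not c-command the anaphor → cannot bind it.
*the architects₄* does not c-command the anaphor → cannot bind it.
*the diplomats₅* does not c-command the anaphor → cannot bind it.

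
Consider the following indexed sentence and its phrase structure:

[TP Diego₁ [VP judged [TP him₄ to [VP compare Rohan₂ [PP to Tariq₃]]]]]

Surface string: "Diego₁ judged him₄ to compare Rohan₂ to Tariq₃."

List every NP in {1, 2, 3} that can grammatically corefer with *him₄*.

*him* is a pronoun, so Principle B applies: it must be free in its binding domain.
Binding domain of *him₄*: the matrix TP, whose subject is Diego₁.
*Diego₁* c-commands the pronoun within its binding domain → coindexation would violate Principle B.
*Rohan₂*: the pronoun c-commands this R-expression → coindexation would violate Principle C on *Rohan₂*.
*Tariq₃*: the pronoun c-commands this R-expression → coindexation would violate Principle C on *Tariq₃*.

none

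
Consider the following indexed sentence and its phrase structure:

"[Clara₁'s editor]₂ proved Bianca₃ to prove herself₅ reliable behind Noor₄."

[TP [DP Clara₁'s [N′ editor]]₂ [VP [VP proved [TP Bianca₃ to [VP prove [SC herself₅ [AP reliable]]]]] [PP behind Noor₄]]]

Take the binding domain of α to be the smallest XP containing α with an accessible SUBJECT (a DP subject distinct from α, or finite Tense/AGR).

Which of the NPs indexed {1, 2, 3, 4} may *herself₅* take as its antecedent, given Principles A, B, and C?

{3}

*herself* is an anaphor, so Principle A applies: it must be bound in its binding domain.
Binding domain of *herself₅*: the embedded TP, whose subject is Bianca₃.
*Clara₁* does not c-command the anaphor → cannot bind it.
*[Clara₁'s editor]₂* c-commands the anaphor but is outside its binding domain → cannot satisfy Principle A.
*Bianca₃* c-commands the anaphor within its binding domain → licit binder.
*Noor₄* does not c-command the anaphor → cannot bind it.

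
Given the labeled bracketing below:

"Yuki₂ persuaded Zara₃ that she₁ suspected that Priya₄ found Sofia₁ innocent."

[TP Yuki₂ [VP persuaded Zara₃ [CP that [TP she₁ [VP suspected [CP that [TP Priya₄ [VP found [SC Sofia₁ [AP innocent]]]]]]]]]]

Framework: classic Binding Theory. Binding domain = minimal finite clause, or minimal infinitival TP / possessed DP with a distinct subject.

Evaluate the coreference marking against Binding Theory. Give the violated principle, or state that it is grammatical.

Principle C

The two coindexed NPs are *she₁* and *Sofia₁*.
*Sofia₁* is an R-expression. Principle C requires it to be free everywhere.
*she₁* c-commands it and carries the same index.
The R-expression is bound → Principle C violation.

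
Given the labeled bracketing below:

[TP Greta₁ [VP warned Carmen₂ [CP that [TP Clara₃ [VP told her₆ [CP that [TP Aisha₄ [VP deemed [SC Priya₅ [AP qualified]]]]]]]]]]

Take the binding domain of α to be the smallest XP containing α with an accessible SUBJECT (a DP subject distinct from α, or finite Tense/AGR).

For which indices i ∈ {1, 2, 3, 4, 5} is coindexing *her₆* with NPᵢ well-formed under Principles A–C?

{1, 2}

*her* is a pronoun, so Principle B applies: it must be free in its binding domain.
Binding domain of *her₆*: the embedded TP, whose subject is Clara₃.
*Greta₁* c-commands the pronoun but from outside its binding domain, and is not c-commanded by it → coindexation permitted.
*Carmen₂* c-commands the pronoun but from outside its binding domain, and is not c-commanded by it → coindexation permitted.
*Clara₃* c-commands the pronoun within its binding domain → coindexation would violate Principle B.
*Aisha₄*: the pronoun c-commands this R-expression → coindexation would violate Principle C on *Aisha₄*.
*Priya₅*: the pronoun c-commands this R-expression → coindexation would violate Principle C on *Priya₅*.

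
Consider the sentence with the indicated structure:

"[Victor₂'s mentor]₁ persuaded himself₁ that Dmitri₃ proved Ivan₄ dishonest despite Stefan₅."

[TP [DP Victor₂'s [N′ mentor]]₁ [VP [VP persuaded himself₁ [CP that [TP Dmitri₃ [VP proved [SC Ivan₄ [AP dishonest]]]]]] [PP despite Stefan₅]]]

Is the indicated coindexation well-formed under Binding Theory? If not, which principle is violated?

grammatical

The two coindexed NPs are *[Victor₂'s mentor]₁* and *himself₁*.
*himself₁* is an anaphor; its binding domain is the matrix TP, whose subject is [Victor₂'s mentor]₁. *[Victor₂'s mentor]₁* c-commands it within that domain and shares its index, so Principle A is satisfied.
*[Victor₂'s mentor]₁* is an R-expression; *himself₁* does not c-command it, and no other NP shares its index, so Principle C is satisfied.
All principles are respected.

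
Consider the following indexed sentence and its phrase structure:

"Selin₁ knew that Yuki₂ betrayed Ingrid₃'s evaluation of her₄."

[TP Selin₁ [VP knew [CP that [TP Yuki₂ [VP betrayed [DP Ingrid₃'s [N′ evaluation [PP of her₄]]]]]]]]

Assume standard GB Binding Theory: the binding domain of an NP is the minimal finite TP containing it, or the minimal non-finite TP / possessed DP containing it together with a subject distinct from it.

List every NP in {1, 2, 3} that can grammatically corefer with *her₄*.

*her* is a pronoun, so Principle B applies: it must be free in its binding domain.
Binding domain of *her₄*: the possessed DP, whose subject is Ingrid₃.
*Selin₁* c-commands the pronoun but from outside its binding domain, and is not c-commanded by it → coindexation permitted.
*Yuki₂* c-commands the pronoun but from outside its binding domain, and is not c-commanded by it → coindexation permitted.
*Ingrid₃* c-commands the pronoun within its binding domain → coindexation would violate Principle B.

{1, 2}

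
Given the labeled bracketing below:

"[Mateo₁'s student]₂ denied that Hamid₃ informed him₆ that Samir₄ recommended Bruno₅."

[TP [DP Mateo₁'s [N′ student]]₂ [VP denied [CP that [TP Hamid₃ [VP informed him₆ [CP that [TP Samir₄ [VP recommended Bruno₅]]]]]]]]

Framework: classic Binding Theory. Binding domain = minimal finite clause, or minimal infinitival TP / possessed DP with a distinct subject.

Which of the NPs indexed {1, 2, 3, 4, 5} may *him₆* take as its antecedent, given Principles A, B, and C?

*him* is a pronoun, so Principle B applies: it must be free in its binding domain.
Binding domain of *him₆*: the embedded TP, whose subject is Hamid₃.
*Mateo₁* and the pronoun do not c-command one another → neither Principle B nor Principle C is at stake; coindexation permitted.
*[Mateo₁'s student]₂* c-commands the pronoun but from outside its binding domain, and is not c-commanded by it → coindexation permitted.
*Hamid₃* c-commands the pronoun within its binding domain → coindexation would violate Principle B.
*Samir₄*: the pronoun c-commands this R-expression → coindexation would violate Principle C on *Samir₄*.
*Bruno₅*: the pronoun c-commands this R-expression → coindexation would violate Principle C on *Bruno₅*.

{1, 2}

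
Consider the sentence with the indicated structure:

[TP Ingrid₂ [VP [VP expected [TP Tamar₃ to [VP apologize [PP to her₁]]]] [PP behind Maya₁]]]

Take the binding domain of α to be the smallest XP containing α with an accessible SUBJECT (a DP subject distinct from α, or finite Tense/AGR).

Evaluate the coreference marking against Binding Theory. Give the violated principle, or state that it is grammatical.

The two coindexed NPs are *Maya₁* and *her₁*.
*her₁* is a pronoun; its binding domain is the embedded TP, whose subject is Tamar₃. Within that domain it is c-commanded only by *Tamar₃*, which carries a different index — the pronoun is free locally, so Principle B holds.
*Maya₁* is an R-expression; *her₁* does not c-command it, and no other NP shares its index, so Principle C is satisfied.
All principles are respected.

grammatical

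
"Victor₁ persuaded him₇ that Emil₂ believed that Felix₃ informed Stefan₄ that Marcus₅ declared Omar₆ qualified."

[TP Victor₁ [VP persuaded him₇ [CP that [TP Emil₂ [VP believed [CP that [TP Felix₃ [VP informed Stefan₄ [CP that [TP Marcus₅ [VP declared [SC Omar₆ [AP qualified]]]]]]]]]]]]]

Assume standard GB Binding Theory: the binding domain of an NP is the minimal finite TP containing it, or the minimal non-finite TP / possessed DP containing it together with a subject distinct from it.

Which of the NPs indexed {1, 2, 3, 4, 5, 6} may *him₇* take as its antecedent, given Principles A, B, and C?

*him* is a pronoun, so Principle B applies: it must be free in its binding domain.
Binding domain of *him₇*: the matrix TP, whose subject is Victor₁.
*Victor₁* c-commands the pronoun within its binding domain → coindexation would violate Principle B.
*Emil₂*: the pronoun c-commands this R-expression → coindexation would violate Principle C on *Emil₂*.
*Felix₃*: the pronoun c-commands this R-expression → coindexation would violate Principle C on *Felix₃*.
*Stefan₄*: the pronoun c-commands this R-expression → coindexation would violate Principle C on *Stefan₄*.
*Marcus₅*: the pronoun c-commands this R-expression → coindexation would violate Principle C on *Marcus₅*.
*Omar₆*: the pronoun c-commands this R-expression → coindexation would violate Principle C on *Omar₆*.

none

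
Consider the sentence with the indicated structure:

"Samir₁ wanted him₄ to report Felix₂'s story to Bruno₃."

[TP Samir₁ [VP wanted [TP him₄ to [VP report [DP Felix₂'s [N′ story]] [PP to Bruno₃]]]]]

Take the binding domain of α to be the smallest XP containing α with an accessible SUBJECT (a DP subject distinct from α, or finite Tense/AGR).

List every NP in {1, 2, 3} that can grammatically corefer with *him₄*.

none

*him* is a pronoun, so Principle B applies: it must be free in its binding domain.
Binding domain of *him₄*: the matrix TP, whose subject is Samir₁.
*Samir₁* c-commands the pronoun within its binding domain → coindexation would violate Principle B.
*Felix₂*: the pronoun c-commands this R-expression → coindexation would violate Principle C on *Felix₂*.
*Bruno₃*: the pronoun c-commands this R-expression → coindexation would violate Principle C on *Bruno₃*.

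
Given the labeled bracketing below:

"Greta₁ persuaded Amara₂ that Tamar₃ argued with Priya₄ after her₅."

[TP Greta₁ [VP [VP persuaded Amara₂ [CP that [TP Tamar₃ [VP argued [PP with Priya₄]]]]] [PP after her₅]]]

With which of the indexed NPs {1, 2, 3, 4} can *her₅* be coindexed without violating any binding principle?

{2, 3, 4}

*her* is a pronoun, so Principle B applies: it must be free in its binding domain.
Binding domain of *her₅*: the matrix TP, whose subject is Greta₁.
*Greta₁* c-commands the pronoun within its binding domain → coindexation would violate Principle B.
*Amara₂* and the pronoun do not c-command one another → neither Principle B nor Principle C is at stake; coindexation permitted.
*Tamar₃* and the pronoun do not c-command one another → neither Principle B nor Principle C is at stake; coindexation permitted.
*Priya₄* and the pronoun do not c-command one another → neither Principle B nor Principle C is at stake; coindexation permitted.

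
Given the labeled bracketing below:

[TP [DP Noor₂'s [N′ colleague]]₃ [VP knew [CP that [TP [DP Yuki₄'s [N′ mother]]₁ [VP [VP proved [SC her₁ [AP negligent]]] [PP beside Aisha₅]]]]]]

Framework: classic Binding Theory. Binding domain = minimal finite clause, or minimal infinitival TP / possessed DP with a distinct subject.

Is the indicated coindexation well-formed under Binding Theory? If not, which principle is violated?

The two coindexed NPs are *[Yuki₄'s mother]₁* and *her₁*.
*her₁* is a pronoun. Its binding domain is the embedded TP, whose subject is [Yuki₄'s mother]₁.
*[Yuki₄'s mother]₁* c-commands it within that domain and carries the same index.
The pronoun is locally bound → Principle B violation.

Principle B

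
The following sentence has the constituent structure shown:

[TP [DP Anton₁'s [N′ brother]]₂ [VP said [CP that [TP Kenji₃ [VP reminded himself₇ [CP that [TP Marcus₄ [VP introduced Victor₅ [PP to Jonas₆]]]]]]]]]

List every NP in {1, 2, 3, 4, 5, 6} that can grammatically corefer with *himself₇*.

*himself* is an anaphor, so Principle A applies: it must be bound in its binding domain.
Binding domain of *himself₇*: the embedded TP, whose subject is Kenji₃.
*Anton₁* does not c-command the anaphor → cannot bind it.
*[Anton₁'s brother]₂* c-commands the anaphor but is outside its binding domain → cannot satisfy Principle A.
*Kenji₃* c-commands the anaphor within its binding domain → licit binder.
*Marcus₄* does not c-command the anaphor → cannot bind it.
*Victor₅* does not c-command the anaphor → cannot bind it.
*Jonas₆* does not c-command the anaphor → cannot bind it.

{3}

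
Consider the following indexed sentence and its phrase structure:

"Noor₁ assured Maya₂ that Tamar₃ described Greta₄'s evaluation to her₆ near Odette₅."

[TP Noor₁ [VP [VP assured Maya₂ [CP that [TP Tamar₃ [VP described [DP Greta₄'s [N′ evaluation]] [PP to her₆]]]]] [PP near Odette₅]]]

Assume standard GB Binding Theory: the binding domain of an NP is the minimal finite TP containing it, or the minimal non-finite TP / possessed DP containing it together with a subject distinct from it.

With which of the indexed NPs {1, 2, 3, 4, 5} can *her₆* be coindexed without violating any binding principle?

{1, 2, 4, 5}

*her* is a pronoun, so Principle B applies: it must be free in its binding domain.
Binding domain of *her₆*: the embedded TP, whose subject is Tamar₃.
*Noor₁* c-commands the pronoun but from outside its binding domain, and is not c-commanded by it → coindexation permitted.
*Maya₂* c-commands the pronoun but from outside its binding domain, and is not c-commanded by it → coindexation permitted.
*Tamar₃* c-commands the pronoun within its binding domain → coindexation would violate Principle B.
*Greta₄* and the pronoun do not c-command one another → neither Principle B nor Principle C is at stake; coindexation permitted.
*Odette₅* and the pronoun do not c-command one another → neither Principle B nor Principle C is at stake; coindexation permitted.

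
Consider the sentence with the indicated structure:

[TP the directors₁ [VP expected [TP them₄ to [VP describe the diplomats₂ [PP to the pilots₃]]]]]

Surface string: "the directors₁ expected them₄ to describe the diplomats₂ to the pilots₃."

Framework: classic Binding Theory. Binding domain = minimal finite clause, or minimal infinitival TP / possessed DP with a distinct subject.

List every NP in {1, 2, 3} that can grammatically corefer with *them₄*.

*them* is a pronoun, so Principle B applies: it must be free in its binding domain.
Binding domain of *them₄*: the matrix TP, whose subject is the directors₁.
*the directors₁* c-commands the pronoun within its binding domain → coindexation would violate Principle B.
*the diplomats₂*: the pronoun c-commands this R-expression → coindexation would violate Principle C on *the diplomats₂*.
*the pilots₃*: the pronoun c-commands this R-expression → coindexation would violate Principle C on *the pilots₃*.

none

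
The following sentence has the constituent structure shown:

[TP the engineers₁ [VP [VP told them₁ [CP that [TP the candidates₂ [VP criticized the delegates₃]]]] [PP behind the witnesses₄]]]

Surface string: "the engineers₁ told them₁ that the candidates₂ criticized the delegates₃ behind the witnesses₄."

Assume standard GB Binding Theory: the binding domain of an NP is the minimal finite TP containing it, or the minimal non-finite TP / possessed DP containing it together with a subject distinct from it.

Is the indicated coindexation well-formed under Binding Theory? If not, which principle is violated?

The two coindexed NPs are *the engineers₁* and *them₁*.
*them₁* is a pronoun. Its binding domain is the matrix TP, whose subject is the engineers₁.
*the engineers₁* c-commands it within that domain and carries the same index.
The pronoun is locally bound → Principle B violation.

Principle B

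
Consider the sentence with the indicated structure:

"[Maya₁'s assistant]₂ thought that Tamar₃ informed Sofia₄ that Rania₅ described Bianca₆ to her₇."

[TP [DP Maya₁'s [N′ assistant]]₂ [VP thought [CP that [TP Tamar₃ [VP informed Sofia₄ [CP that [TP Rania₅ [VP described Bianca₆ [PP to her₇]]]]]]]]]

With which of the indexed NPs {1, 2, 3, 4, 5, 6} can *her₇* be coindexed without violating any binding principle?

{1, 2, 3, 4}

*her* is a pronoun, so Principle B applies: it must be free in its binding domain.
Binding domain of *her₇*: the embedded TP, whose subject is Rania₅.
*Maya₁* and the pronoun do not c-command one another → neither Principle B nor Principle C is at stake; coindexation permitted.
*[Maya₁'s assistant]₂* c-commands the pronoun but from outside its binding domain, and is not c-commanded by it → coindexation permitted.
*Tamar₃* c-commands the pronoun but from outside its binding domain, and is not c-commanded by it → coindexation permitted.
*Sofia₄* c-commands the pronoun but from outside its binding domain, and is not c-commanded by it → coindexation permitted.
*Rania₅* c-commands the pronoun within its binding domain → coindexation would violate Principle B.
*Bianca₆* c-commands the pronoun within its binding domain → coindexation would violate Principle B.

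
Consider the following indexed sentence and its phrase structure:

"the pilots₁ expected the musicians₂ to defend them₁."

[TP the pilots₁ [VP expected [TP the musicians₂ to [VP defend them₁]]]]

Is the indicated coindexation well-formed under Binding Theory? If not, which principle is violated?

grammatical

The two coindexed NPs are *the pilots₁* and *them₁*.
*them₁* is a pronoun; its binding domain is the embedded TP, whose subject is the musicians₂. Within that domain it is c-commanded only by *the musicians₂*, which carries a different index — the pronoun is free locally, so Principle B holds.
*the pilots₁* is an R-expression; *them₁* does not c-command it, and no other NP shares its index, so Principle C is satisfied.
All principles are respected.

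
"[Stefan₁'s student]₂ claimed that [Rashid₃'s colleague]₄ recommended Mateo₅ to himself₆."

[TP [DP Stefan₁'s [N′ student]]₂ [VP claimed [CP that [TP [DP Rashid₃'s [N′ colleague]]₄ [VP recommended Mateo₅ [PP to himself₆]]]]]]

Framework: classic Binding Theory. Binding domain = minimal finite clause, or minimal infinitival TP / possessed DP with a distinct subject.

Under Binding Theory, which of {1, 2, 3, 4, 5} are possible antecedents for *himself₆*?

{4, 5}

*himself* is an anaphor, so Principle A applies: it must be bound in its binding domain.
Binding domain of *himself₆*: the embedded TP, whose subject is [Rashid₃'s colleague]₄.
*Stefan₁* does not c-command the anaphor → cannot bind it.
*[Stefan₁'s student]₂* c-commands the anaphor but is outside its binding domain → cannot satisfy Principle A.
*Rashid₃* does not c-command the anaphor → cannot bind it.
*[Rashid₃'s colleague]₄* c-commands the anaphor within its binding domain → licit binder.
*Mateo₅* c-commands the anaphor within its binding domain → licit binder.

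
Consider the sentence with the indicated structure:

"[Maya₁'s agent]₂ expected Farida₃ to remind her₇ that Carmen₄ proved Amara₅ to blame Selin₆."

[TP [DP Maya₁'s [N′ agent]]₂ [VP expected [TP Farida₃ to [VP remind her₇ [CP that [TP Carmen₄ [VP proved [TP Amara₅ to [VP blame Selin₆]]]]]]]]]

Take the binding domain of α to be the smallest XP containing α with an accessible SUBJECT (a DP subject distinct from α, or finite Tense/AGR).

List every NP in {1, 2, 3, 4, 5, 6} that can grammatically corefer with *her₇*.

{1, 2}

*her* is a pronoun, so Principle B applies: it must be free in its binding domain.
Binding domain of *her₇*: the embedded TP, whose subject is Farida₃.
*Maya₁* and the pronoun do not c-command one another → neither Principle B nor Principle C is at stake; coindexation permitted.
*[Maya₁'s agent]₂* c-commands the pronoun but from outside its binding domain, and is not c-commanded by it → coindexation permitted.
*Farida₃* c-commands the pronoun within its binding domain → coindexation would violate Principle B.
*Carmen₄*: the pronoun c-commands this R-expression → coindexation would violate Principle C on *Carmen₄*.
*Amara₅*: the pronoun c-commands this R-expression → coindexation would violate Principle C on *Amara₅*.
*Selin₆*: the pronoun c-commands this R-expression → coindexation would violate Principle C on *Selin₆*.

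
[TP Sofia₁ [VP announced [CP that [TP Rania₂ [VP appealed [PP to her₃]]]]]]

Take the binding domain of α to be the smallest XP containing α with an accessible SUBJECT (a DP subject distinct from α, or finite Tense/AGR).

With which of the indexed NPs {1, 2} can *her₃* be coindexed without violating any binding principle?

*her* is a pronoun, so Principle B applies: it must be free in its binding domain.
Binding domain of *her₃*: the embedded TP, whose subject is Rania₂.
*Sofia₁* c-commands the pronoun but from outside its binding domain, and is not c-commanded by it → coindexation permitted.
*Rania₂* c-commands the pronoun within its binding domain → coindexation would violate Principle B.

{1}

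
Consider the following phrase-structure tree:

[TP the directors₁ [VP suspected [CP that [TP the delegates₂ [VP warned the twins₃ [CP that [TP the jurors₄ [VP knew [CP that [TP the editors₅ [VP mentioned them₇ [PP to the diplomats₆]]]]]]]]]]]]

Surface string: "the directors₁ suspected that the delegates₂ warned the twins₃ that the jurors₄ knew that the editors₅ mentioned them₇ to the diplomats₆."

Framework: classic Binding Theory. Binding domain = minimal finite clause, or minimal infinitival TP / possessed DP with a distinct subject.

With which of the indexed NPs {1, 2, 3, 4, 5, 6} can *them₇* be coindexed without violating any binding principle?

*them* is a pronoun, so Principle B applies: it must be free in its binding domain.
Binding domain of *them₇*: the embedded TP, whose subject is the editors₅.
*the directors₁* c-commands the pronoun but from outside its binding domain, and is not c-commanded by it → coindexation permitted.
*the delegates₂* c-commands the pronoun but from outside its binding domain, and is not c-commanded by it → coindexation permitted.
*the twins₃* c-commands the pronoun but from outside its binding domain, and is not c-commanded by it → coindexation permitted.
*the jurors₄* c-commands the pronoun but from outside its binding domain, and is not c-commanded by it → coindexation permitted.
*the editors₅* c-commands the pronoun within its binding domain → coindexation would violate Principle B.
*the diplomats₆*: the pronoun c-commands this R-expression → coindexation would violate Principle C on *the diplomats₆*.

{1, 2, 3, 4}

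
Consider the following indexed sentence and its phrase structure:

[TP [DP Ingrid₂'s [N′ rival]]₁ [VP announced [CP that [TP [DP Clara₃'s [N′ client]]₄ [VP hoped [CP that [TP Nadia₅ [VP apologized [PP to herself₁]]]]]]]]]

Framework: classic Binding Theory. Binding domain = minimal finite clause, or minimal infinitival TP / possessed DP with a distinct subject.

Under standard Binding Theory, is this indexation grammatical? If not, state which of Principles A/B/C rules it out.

The two coindexed NPs are *[Ingrid₂'s rival]₁* and *herself₁*.
*herself₁* is an anaphor. Principle A requires it to be bound within its binding domain — the embedded TP, whose subject is Nadia₅.
Within that domain it is c-commanded by *Nadia₅*, which does not share its index.
*[Ingrid₂'s rival]₁* does c-command the anaphor, but from outside its binding domain.
The anaphor is unbound in its domain → Principle A violation.

Principle A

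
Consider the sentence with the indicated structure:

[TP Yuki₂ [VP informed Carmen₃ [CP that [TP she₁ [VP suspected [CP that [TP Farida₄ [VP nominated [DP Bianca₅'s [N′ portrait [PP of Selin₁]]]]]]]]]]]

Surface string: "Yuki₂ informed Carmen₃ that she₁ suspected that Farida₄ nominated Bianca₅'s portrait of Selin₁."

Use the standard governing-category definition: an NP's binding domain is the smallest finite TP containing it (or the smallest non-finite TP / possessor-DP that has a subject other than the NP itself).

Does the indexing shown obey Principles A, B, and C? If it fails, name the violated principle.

The two coindexed NPs are *she₁* and *Selin₁*.
*Selin₁* is an R-expression. Principle C requires it to be free everywhere.
*she₁* c-commands it and carries the same index.
The R-expression is bound → Principle C violation.

Principle C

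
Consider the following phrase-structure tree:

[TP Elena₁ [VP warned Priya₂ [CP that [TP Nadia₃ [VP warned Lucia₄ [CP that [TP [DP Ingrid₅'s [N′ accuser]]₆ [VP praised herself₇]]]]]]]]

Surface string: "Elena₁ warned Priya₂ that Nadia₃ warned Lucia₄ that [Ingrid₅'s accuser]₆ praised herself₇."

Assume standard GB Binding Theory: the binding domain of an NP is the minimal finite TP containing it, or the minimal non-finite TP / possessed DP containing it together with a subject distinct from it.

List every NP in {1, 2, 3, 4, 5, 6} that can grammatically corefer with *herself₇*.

{6}

*herself* is an anaphor, so Principle A applies: it must be bound in its binding domain.
Binding domain of *herself₇*: the embedded TP, whose subject is [Ingrid₅'s accuser]₆.
*Elena₁* c-commands the anaphor but is outside its binding domain → cannot satisfy Principle A.
*Priya₂* c-commands the anaphor but is outside its binding domain → cannot satisfy Principle A.
*Nadia₃* c-commands the anaphor but is outside its binding domain → cannot satisfy Principle A.
*Lucia₄* c-commands the anaphor but is outside its binding domain → cannot satisfy Principle A.
*Ingrid₅* does not c-command the anaphor → cannot bind it.
*[Ingrid₅'s accuser]₆* c-commands the anaphor within its binding domain → licit binder.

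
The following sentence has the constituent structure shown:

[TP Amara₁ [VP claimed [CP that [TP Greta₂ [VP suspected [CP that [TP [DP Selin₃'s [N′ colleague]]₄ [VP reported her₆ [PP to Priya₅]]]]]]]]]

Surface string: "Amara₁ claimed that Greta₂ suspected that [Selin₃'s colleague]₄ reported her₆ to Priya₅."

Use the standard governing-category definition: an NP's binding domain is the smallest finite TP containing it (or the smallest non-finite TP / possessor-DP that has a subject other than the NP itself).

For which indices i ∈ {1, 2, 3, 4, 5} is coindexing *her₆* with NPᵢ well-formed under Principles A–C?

{1, 2, 3}

*her* is a pronoun, so Principle B applies: it must be free in its binding domain.
Binding domain of *her₆*: the embedded TP, whose subject is [Selin₃'s colleague]₄.
*Amara₁* c-commands the pronoun but from outside its binding domain, and is not c-commanded by it → coindexation permitted.
*Greta₂* c-commands the pronoun but from outside its binding domain, and is not c-commanded by it → coindexation permitted.
*Selin₃* and the pronoun do not c-command one another → neither Principle B nor Principle C is at stake; coindexation permitted.
*[Selin₃'s colleague]₄* c-commands the pronoun within its binding domain → coindexation would violate Principle B.
*Priya₅*: the pronoun c-commands this R-expression → coindexation would violate Principle C on *Priya₅*.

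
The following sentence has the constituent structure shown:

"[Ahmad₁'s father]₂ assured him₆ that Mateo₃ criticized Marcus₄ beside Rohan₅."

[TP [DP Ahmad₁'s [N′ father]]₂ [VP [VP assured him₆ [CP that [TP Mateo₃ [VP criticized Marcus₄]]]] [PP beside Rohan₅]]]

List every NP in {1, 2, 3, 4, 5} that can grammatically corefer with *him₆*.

{1, 5}

*him* is a pronoun, so Principle B applies: it must be free in its binding domain.
Binding domain of *him₆*: the matrix TP, whose subject is [Ahmad₁'s father]₂.
*Ahmad₁* and the pronoun do not c-command one another → neither Principle B nor Principle C is at stake; coindexation permitted.
*[Ahmad₁'s father]₂* c-commands the pronoun within its binding domain → coindexation would violate Principle B.
*Mateo₃*: the pronoun c-commands this R-expression → coindexation would violate Principle C on *Mateo₃*.
*Marcus₄*: the pronoun c-commands this R-expression → coindexation would violate Principle C on *Marcus₄*.
*Rohan₅* and the pronoun do not c-command one another → neither Principle B nor Principle C is at stake; coindexation permitted.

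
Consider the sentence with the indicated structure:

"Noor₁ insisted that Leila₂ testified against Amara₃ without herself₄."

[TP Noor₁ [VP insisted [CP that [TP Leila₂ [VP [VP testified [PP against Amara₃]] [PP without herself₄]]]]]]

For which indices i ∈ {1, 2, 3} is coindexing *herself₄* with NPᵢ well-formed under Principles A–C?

*herself* is an anaphor, so Principle A applies: it must be bound in its binding domain.
Binding domain of *herself₄*: the embedded TP, whose subject is Leila₂.
*Noor₁* c-commands the anaphor but is outside its binding domain → cannot satisfy Principle A.
*Leila₂* c-commands the anaphor within its binding domain → licit binder.
*Amara₃* does not c-command the anaphor → cannot bind it.

{2}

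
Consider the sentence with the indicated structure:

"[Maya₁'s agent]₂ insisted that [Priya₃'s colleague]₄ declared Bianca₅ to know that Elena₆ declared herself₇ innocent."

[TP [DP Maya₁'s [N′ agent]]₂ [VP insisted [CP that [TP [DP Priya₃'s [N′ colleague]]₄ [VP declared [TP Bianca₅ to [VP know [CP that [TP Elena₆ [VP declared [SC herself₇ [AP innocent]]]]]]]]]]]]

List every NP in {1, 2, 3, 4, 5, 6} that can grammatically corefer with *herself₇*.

*herself* is an anaphor, so Principle A applies: it must be bound in its binding domain.
Binding domain of *herself₇*: the embedded TP, whose subject is Elena₆.
*Maya₁* does not c-command the anaphor → cannot bind it.
*[Maya₁'s agent]₂* c-commands the anaphor but is outside its binding domain → cannot satisfy Principle A.
*Priya₃* does not c-command the anaphor → cannot bind it.
*[Priya₃'s colleague]₄* c-commands the anaphor but is outside its binding domain → cannot satisfy Principle A.
*Bianca₅* c-commands the anaphor but is outside its binding domain → cannot satisfy Principle A.
*Elena₆* c-commands the anaphor within its binding domain → licit binder.

{6}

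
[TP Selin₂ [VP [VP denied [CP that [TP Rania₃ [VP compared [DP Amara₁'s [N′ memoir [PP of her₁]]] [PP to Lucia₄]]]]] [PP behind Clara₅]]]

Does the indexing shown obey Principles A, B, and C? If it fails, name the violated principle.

Principle B

The two coindexed NPs are *Amara₁* and *her₁*.
*her₁* is a pronoun. Its binding domain is the possessed DP, whose subject is Amara₁.
*Amara₁* c-commands it within that domain and carries the same index.
The pronoun is locally bound → Principle B violation.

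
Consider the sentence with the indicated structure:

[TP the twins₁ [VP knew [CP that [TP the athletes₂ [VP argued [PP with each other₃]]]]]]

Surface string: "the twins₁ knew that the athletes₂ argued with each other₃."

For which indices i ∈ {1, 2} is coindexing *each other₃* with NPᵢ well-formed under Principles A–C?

{2}

*each other* is an anaphor, so Principle A applies: it must be bound in its binding domain.
Binding domain of *each other₃*: the embedded TP, whose subject is the athletes₂.
*the twins₁* c-commands the anaphor but is outside its binding domain → cannot satisfy Principle A.
*the athletes₂* c-commands the anaphor within its binding domain → licit binder.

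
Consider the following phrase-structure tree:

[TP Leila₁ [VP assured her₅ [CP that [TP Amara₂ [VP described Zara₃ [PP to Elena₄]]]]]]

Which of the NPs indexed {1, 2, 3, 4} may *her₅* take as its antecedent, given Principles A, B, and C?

*her* is a pronoun, so Principle B applies: it must be free in its binding domain.
Binding domain of *her₅*: the matrix TP, whose subject is Leila₁.
*Leila₁* c-commands the pronoun within its binding domain → coindexation would violate Principle B.
*Amara₂*: the pronoun c-commands this R-expression → coindexation would violate Principle C on *Amara₂*.
*Zara₃*: the pronoun c-commands this R-expression → coindexation would violate Principle C on *Zara₃*.
*Elena₄*: the pronoun c-commands this R-expression → coindexation would violate Principle C on *Elena₄*.

none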